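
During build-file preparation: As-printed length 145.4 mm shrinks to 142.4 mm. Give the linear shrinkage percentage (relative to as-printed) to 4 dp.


Shrinkage = ((145.4-142.4)/145.4)*100 = 2.0633 %


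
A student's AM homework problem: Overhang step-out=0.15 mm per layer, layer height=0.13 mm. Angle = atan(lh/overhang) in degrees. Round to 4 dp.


angle = atan(0.13/0.15) = 40.9144 degrees


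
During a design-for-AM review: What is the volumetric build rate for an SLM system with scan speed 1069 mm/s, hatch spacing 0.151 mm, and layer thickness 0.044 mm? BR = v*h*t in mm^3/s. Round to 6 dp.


Rate = 1069 * 0.151 * 0.044 = 7.102436 mm^3/s


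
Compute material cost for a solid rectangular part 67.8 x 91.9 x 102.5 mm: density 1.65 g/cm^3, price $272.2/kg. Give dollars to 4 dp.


V = 67.8 * 91.9 * 102.5 = 638659.05 mm^3 = 638.65905 cm^3
Mass = 638.65905 * 1.65 / 1000 = 1.05378743 kg
Cost = 1.05378743 * 272.2 = 286.8409 $


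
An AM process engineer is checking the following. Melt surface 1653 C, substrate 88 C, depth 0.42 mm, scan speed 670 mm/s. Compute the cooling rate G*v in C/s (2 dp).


G = (1653-88)/0.42 = 3726.19047619 C/mm
CR = 3726.19047619 * 670 = 2496547.62 C/s


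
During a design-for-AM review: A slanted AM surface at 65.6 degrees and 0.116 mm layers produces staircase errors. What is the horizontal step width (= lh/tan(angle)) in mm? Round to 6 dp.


step = 0.116 / tan(65.6) = 0.05262 mm


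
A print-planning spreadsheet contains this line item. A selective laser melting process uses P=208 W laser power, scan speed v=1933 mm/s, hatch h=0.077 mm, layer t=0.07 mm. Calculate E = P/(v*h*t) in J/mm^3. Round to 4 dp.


E = 208 / (1933*0.077*0.07) = 19.9638 J/mm^3


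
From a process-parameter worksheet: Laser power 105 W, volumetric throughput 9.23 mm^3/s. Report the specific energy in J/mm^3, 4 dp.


SE = 105 / 9.23 = 11.3759 J/mm^3


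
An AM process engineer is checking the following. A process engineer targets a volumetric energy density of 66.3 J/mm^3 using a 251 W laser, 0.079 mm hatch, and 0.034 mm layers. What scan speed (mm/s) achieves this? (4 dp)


v = 251 / (66.3*0.079*0.034) = 1409.4646 mm/s


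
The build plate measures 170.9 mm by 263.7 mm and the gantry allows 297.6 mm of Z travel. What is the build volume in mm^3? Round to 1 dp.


V = 170.9 * 263.7 * 297.6 = 13411739.8 mm^3


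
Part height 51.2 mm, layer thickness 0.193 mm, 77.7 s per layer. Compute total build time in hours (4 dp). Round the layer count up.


Layers = ceil(51.2/0.193) = 266
t = 266 * 77.7 / 3600 = 5.7412 hrs


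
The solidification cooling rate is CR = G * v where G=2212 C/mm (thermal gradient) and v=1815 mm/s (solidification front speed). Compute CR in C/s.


CR = 2212 * 1815 = 4014780 C/s


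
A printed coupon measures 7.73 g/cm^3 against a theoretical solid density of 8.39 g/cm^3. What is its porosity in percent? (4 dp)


Porosity = (1-7.73/8.39)*100 = 7.8665 %


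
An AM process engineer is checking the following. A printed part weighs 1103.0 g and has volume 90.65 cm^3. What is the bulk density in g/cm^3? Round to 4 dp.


rho = 1103.0 / 90.65 = 12.1677 g/cm^3


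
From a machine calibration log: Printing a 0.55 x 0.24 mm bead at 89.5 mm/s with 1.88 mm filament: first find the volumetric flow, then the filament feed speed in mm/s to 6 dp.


Q = 0.55 * 0.24 * 89.5 = 11.814 mm^3/s
A_fil = pi*(1.88/2)^2 = 2.77591127 mm^2
v_feed = 11.814 / 2.77591127 = 4.2559 mm/s


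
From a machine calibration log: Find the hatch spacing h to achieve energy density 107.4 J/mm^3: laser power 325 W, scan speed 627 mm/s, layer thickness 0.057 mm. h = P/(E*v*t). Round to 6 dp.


h = 325 / (107.4*627*0.057) = 0.084671 mm


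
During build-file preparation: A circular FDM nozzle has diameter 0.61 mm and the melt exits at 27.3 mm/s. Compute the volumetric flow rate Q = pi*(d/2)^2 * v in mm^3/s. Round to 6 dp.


A = pi*(0.61/2)^2 = 0.29224666 mm^2
Q = 0.29224666 * 27.3 = 7.978334 mm^3/s


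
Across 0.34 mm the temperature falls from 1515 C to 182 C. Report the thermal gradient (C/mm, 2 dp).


G = (1515-182)/0.34 = 3920.59 C/mm


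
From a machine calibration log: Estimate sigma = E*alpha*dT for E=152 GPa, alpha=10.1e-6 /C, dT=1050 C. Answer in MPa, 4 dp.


sigma = 152*1000 * 10.1e-6 * 1050 = 1611.96 MPa


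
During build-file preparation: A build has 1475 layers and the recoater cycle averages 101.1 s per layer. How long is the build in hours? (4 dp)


t = 1475 * 101.1 / 3600 = 41.4229 hrs


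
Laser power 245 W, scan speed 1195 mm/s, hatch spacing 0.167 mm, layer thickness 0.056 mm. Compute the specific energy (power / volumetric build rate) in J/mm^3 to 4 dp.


Build rate = 1195 * 0.167 * 0.056 = 11.17564 mm^3/s
SE = 245 / 11.17564 = 21.9227 J/mm^3


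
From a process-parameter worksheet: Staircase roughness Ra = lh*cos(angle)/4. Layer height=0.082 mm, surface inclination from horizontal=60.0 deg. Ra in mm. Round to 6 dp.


Ra = 0.082 * cos(60.0) / 4 = 0.01025 mm


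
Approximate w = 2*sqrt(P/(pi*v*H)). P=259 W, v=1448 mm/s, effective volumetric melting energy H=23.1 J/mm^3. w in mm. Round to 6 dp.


w = 2*sqrt(259/(pi*1448*23.1)) = 0.099292 mm


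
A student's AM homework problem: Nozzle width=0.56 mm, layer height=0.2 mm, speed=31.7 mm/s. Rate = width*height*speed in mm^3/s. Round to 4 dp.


Rate = 0.56 * 0.2 * 31.7 = 3.5504 mm^3/s


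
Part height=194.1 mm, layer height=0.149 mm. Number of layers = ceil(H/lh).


Layers = ceil(194.1/0.149) = 1303


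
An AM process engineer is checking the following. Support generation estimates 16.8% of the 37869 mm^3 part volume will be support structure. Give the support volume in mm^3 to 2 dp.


V_support = 37869 * 0.168 = 6361.99 mm^3


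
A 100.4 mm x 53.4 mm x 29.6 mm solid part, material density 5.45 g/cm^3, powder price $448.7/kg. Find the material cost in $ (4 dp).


V = 100.4 * 53.4 * 29.6 = 158696.256 mm^3 = 158.696256 cm^3
Mass = 158.696256 * 5.45 / 1000 = 0.8648946 kg
Cost = 0.8648946 * 448.7 = 388.0782 $


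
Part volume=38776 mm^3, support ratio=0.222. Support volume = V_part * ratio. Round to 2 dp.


V_support = 38776 * 0.222 = 8608.27 mm^3


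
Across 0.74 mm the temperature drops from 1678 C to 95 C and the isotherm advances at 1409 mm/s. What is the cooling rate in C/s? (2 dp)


G = (1678-95)/0.74 = 2139.18918919 C/mm
CR = 2139.18918919 * 1409 = 3014117.57 C/s


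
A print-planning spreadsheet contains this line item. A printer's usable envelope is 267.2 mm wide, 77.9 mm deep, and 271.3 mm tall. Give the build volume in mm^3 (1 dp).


V = 267.2 * 77.9 * 271.3 = 5647076.9 mm^3


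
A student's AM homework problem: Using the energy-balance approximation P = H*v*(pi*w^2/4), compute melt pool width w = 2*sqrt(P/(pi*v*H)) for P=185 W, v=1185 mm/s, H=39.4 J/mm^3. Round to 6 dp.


w = 2*sqrt(185/(pi*1185*39.4)) = 0.071029 mm


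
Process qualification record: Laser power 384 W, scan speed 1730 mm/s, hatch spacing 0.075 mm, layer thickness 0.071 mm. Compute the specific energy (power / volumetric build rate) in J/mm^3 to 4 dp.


Build rate = 1730 * 0.075 * 0.071 = 9.21225 mm^3/s
SE = 384 / 9.21225 = 41.6836 J/mm^3


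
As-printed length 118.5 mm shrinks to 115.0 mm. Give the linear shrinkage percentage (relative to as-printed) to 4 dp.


Shrinkage = ((118.5-115.0)/118.5)*100 = 2.9536 %


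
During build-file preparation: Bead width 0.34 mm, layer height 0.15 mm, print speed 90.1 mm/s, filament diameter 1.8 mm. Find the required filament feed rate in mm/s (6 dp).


Q = 0.34 * 0.15 * 90.1 = 4.5951 mm^3/s
A_fil = pi*(1.8/2)^2 = 2.54469005 mm^2
v_feed = 4.5951 / 2.54469005 = 1.80576 mm/s


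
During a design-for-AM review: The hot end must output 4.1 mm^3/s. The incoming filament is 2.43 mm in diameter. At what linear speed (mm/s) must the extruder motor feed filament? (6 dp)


A = pi*(2.43/2)^2 = 4.637698
v = 4.1 / 4.637698 = 0.884059 mm/s


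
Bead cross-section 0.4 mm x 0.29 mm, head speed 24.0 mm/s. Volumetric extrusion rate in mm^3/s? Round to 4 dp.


Rate = 0.4 * 0.29 * 24.0 = 2.784 mm^3/s


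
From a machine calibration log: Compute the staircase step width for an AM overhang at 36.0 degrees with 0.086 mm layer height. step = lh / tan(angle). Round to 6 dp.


step = 0.086 / tan(36.0) = 0.118369 mm


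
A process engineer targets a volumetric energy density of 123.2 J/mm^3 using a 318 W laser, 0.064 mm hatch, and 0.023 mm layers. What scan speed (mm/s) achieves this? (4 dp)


v = 318 / (123.2*0.064*0.023) = 1753.5114 mm/s


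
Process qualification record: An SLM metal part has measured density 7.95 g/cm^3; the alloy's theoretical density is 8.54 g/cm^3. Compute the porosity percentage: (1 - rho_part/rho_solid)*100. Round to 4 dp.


Porosity = (1-7.95/8.54)*100 = 6.9087 %


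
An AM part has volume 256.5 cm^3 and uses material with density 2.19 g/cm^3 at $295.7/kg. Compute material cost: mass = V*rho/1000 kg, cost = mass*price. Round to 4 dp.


Mass = 256.5*2.19/1000 = 0.561735 kg
Cost = 0.561735 * 295.7 = 166.105 $


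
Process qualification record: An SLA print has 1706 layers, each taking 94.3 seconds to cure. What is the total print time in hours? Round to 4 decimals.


t = 1706 * 94.3 / 3600 = 44.6877 hrs


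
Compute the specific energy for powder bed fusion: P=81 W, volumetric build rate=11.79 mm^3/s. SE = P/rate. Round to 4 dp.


SE = 81 / 11.79 = 6.8702 J/mm^3


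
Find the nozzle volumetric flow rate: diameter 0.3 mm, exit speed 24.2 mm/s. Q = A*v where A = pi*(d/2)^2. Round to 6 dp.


A = pi*(0.3/2)^2 = 0.07068583 mm^2
Q = 0.07068583 * 24.2 = 1.710597 mm^3/s


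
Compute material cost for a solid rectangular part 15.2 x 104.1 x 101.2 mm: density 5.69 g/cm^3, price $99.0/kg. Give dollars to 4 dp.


V = 15.2 * 104.1 * 101.2 = 160130.784 mm^3 = 160.130784 cm^3
Mass = 160.130784 * 5.69 / 1000 = 0.91114416 kg
Cost = 0.91114416 * 99.0 = 90.2033 $


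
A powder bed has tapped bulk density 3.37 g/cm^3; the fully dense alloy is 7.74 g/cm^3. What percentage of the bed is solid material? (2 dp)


Packing = (3.37/7.74)*100 = 43.54 %


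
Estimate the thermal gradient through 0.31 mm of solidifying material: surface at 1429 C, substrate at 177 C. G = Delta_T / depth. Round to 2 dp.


G = (1429-177)/0.31 = 4038.71 C/mm


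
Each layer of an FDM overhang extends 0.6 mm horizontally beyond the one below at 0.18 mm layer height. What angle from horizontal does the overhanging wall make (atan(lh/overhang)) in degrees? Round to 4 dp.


angle = atan(0.18/0.6) = 16.6992 degrees


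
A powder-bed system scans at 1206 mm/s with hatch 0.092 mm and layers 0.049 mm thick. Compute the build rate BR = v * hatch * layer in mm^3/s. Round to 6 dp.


Rate = 1206 * 0.092 * 0.049 = 5.436648 mm^3/s


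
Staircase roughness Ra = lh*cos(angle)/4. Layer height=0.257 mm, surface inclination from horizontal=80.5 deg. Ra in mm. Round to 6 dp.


Ra = 0.257 * cos(80.5) / 4 = 0.010604 mm


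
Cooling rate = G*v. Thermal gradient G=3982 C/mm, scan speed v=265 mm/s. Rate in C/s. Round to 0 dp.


CR = 3982 * 265 = 1055230 C/s


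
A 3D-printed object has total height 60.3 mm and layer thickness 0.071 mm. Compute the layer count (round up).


Layers = ceil(60.3/0.071) = 850


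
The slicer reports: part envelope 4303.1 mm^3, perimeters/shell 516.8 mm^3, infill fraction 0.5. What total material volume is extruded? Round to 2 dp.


V_infill = (4303.1 - 516.8) * 0.5 = 1893.15
V_total = 516.8 + 1893.15 = 2409.95 mm^3


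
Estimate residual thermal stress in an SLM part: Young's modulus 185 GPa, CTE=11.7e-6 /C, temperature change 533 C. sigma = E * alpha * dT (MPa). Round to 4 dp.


sigma = 185*1000 * 11.7e-6 * 533 = 1153.6785 MPa


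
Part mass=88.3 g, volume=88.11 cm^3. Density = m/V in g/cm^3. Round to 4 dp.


rho = 88.3 / 88.11 = 1.0022 g/cm^3


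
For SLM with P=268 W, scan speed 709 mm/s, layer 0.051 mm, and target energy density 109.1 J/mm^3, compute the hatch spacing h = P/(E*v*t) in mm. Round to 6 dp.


h = 268 / (109.1*709*0.051) = 0.067935 mm


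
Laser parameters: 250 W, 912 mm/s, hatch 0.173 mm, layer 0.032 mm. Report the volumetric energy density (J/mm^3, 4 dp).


E = 250 / (912*0.173*0.032) = 49.5164 J/mm^3


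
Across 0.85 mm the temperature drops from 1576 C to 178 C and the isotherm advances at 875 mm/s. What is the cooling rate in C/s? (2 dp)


G = (1576-178)/0.85 = 1644.70588235 C/mm
CR = 1644.70588235 * 875 = 1439117.65 C/s


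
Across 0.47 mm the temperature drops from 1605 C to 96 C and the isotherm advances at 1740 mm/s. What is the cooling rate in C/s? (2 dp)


G = (1605-96)/0.47 = 3210.63829787 C/mm
CR = 3210.63829787 * 1740 = 5586510.64 C/s


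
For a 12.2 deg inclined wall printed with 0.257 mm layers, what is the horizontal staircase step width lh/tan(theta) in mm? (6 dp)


step = 0.257 / tan(12.2) = 1.188672 mm


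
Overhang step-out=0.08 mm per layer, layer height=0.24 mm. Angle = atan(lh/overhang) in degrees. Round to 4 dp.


angle = atan(0.24/0.08) = 71.5651 degrees


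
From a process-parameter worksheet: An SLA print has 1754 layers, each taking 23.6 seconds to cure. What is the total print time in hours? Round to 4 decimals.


t = 1754 * 23.6 / 3600 = 11.4984 hrs


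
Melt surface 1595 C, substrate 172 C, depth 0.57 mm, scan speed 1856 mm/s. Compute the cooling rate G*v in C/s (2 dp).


G = (1595-172)/0.57 = 2496.49122807 C/mm
CR = 2496.49122807 * 1856 = 4633487.72 C/s


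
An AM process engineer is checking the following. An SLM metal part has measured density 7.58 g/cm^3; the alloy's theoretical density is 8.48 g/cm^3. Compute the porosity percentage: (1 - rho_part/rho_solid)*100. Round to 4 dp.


Porosity = (1-7.58/8.48)*100 = 10.6132 %


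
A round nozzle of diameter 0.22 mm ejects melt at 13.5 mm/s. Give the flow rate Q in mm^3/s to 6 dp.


A = pi*(0.22/2)^2 = 0.03801327 mm^2
Q = 0.03801327 * 13.5 = 0.513179 mm^3/s


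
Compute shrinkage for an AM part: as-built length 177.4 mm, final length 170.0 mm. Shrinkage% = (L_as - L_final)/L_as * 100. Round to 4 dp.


Shrinkage = ((177.4-170.0)/177.4)*100 = 4.1714 %


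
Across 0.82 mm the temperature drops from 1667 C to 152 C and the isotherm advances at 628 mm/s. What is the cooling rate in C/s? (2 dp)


G = (1667-152)/0.82 = 1847.56097561 C/mm
CR = 1847.56097561 * 628 = 1160268.29 C/s


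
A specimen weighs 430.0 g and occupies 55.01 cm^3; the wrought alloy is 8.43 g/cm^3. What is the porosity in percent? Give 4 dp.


rho_part = 430.0 / 55.01 = 7.81676059 g/cm^3
Porosity = (1 - 7.81676059/8.43)*100 = 7.2745 %


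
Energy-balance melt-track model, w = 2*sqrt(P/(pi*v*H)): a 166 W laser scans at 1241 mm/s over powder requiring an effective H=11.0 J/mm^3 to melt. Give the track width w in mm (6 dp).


w = 2*sqrt(166/(pi*1241*11.0)) = 0.124431 mm


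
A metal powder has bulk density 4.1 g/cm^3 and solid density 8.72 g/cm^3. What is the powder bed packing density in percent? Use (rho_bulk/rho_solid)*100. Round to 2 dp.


Packing = (4.1/8.72)*100 = 47.02 %


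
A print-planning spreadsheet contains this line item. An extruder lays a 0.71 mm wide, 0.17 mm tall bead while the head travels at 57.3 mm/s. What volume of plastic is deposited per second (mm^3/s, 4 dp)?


Rate = 0.71 * 0.17 * 57.3 = 6.9161 mm^3/s


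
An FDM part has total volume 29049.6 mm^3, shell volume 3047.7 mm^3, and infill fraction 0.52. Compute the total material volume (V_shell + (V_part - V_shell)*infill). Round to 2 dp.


V_infill = (29049.6 - 3047.7) * 0.52 = 13520.99
V_total = 3047.7 + 13520.99 = 16568.69 mm^3


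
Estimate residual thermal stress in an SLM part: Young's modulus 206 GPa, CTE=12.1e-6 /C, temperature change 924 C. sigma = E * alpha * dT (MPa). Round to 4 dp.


sigma = 206*1000 * 12.1e-6 * 924 = 2303.1624 MPa


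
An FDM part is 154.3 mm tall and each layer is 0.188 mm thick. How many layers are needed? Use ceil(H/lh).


Layers = ceil(154.3/0.188) = 821


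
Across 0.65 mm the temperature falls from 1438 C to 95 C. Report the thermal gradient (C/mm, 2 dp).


G = (1438-95)/0.65 = 2066.15 C/mm


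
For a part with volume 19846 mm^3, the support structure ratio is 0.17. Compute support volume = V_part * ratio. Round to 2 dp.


V_support = 19846 * 0.17 = 3373.82 mm^3


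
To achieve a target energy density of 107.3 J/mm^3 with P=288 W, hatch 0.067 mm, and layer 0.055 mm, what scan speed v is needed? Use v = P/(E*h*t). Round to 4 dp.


v = 288 / (107.3*0.067*0.055) = 728.3754 mm/s


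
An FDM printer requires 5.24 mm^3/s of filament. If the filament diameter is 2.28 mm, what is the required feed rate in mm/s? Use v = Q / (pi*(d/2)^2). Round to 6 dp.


A = pi*(2.28/2)^2 = 4.082814
v = 5.24 / 4.082814 = 1.283429 mm/s


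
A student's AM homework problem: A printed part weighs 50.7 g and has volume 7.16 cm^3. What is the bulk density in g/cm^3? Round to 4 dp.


rho = 50.7 / 7.16 = 7.081 g/cm^3


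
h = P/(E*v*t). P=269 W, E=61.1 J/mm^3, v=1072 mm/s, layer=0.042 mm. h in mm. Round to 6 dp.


h = 269 / (61.1*1072*0.042) = 0.097784 mm


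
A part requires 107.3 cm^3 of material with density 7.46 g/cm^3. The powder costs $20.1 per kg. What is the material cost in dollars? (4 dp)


Mass = 107.3*7.46/1000 = 0.800458 kg
Cost = 0.800458 * 20.1 = 16.0892 $


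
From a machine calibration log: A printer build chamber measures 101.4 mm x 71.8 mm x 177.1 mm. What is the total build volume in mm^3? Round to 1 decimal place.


V = 101.4 * 71.8 * 177.1 = 1289380.1 mm^3


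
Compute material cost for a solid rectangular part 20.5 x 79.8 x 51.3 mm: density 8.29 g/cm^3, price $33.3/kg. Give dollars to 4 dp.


V = 20.5 * 79.8 * 51.3 = 83921.67 mm^3 = 83.92167 cm^3
Mass = 83.92167 * 8.29 / 1000 = 0.69571064 kg
Cost = 0.69571064 * 33.3 = 23.1672 $


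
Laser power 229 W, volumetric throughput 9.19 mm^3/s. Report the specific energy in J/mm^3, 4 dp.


SE = 229 / 9.19 = 24.9184 J/mm^3


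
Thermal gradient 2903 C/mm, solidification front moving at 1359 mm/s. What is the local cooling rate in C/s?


CR = 2903 * 1359 = 3945177 C/s


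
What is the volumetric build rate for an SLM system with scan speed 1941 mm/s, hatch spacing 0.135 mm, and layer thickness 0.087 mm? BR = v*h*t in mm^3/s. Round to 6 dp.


Rate = 1941 * 0.135 * 0.087 = 22.797045 mm^3/s


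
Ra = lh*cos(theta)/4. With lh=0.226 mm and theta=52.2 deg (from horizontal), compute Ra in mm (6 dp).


Ra = 0.226 * cos(52.2) / 4 = 0.034629 mm


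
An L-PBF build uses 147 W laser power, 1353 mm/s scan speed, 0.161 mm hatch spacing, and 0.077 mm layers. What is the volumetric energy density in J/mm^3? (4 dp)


E = 147 / (1353*0.161*0.077) = 8.764 J/mm^3


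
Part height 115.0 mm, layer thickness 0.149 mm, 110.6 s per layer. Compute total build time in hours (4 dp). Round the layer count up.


Layers = ceil(115.0/0.149) = 772
t = 772 * 110.6 / 3600 = 23.7176 hrs


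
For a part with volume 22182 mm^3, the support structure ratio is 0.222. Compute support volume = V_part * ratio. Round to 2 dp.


V_support = 22182 * 0.222 = 4924.4 mm^3


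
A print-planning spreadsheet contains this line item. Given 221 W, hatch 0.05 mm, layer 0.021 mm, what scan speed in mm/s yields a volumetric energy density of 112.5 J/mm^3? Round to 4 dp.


v = 221 / (112.5*0.05*0.021) = 1870.8995 mm/s


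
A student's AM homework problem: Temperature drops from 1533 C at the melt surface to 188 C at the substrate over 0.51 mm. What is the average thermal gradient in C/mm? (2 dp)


G = (1533-188)/0.51 = 2637.25 C/mm


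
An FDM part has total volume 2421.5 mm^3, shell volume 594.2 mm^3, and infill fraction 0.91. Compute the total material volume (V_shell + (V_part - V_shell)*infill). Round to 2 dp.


V_infill = (2421.5 - 594.2) * 0.91 = 1662.84
V_total = 594.2 + 1662.84 = 2257.04 mm^3


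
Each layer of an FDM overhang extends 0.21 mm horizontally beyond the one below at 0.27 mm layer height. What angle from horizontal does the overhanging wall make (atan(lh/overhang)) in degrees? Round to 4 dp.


angle = atan(0.27/0.21) = 52.125 degrees


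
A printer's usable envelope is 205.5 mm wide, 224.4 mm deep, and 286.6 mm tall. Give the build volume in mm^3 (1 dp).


V = 205.5 * 224.4 * 286.6 = 13216329.7 mm^3


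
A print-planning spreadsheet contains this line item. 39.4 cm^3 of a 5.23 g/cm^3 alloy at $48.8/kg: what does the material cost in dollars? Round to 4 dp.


Mass = 39.4*5.23/1000 = 0.206062 kg
Cost = 0.206062 * 48.8 = 10.0558 $


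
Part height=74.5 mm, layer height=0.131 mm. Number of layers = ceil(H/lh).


Layers = ceil(74.5/0.131) = 569


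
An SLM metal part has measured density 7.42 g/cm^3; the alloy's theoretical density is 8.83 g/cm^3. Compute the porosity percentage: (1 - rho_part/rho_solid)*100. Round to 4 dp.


Porosity = (1-7.42/8.83)*100 = 15.9683 %


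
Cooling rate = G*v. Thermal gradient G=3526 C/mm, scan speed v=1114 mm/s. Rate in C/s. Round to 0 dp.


CR = 3526 * 1114 = 3927964 C/s


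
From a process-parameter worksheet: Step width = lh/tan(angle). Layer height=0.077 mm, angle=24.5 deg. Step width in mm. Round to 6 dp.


step = 0.077 / tan(24.5) = 0.168961 mm


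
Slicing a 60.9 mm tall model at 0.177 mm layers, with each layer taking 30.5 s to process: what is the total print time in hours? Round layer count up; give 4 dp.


Layers = ceil(60.9/0.177) = 345
t = 345 * 30.5 / 3600 = 2.9229 hrs


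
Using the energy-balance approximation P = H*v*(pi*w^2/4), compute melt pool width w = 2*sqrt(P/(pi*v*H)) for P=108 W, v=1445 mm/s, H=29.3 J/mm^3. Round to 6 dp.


w = 2*sqrt(108/(pi*1445*29.3)) = 0.05699 mm


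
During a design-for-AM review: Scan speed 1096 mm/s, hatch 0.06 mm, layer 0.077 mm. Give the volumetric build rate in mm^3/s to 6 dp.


Rate = 1096 * 0.06 * 0.077 = 5.06352 mm^3/s


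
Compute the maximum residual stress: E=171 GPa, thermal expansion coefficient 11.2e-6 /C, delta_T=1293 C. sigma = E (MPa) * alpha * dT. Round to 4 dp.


sigma = 171*1000 * 11.2e-6 * 1293 = 2476.3536 MPa


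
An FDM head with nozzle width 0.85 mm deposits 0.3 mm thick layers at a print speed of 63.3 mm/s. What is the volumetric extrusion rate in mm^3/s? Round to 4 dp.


Rate = 0.85 * 0.3 * 63.3 = 16.1415 mm^3/s


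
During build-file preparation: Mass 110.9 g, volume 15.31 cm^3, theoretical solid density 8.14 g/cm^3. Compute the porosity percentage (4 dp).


rho_part = 110.9 / 15.31 = 7.24363161 g/cm^3
Porosity = (1 - 7.24363161/8.14)*100 = 11.0119 %


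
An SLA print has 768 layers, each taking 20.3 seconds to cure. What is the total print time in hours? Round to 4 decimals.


t = 768 * 20.3 / 3600 = 4.3307 hrs


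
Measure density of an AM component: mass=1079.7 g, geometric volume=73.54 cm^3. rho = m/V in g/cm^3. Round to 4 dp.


rho = 1079.7 / 73.54 = 14.6818 g/cm^3


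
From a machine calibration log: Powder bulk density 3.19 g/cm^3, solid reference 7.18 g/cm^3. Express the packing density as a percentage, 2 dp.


Packing = (3.19/7.18)*100 = 44.43 %


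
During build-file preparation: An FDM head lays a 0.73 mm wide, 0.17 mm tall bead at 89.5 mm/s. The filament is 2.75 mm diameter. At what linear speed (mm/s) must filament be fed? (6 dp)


Q = 0.73 * 0.17 * 89.5 = 11.10695 mm^3/s
A_fil = pi*(2.75/2)^2 = 5.93957361 mm^2
v_feed = 11.10695 / 5.93957361 = 1.869991 mm/s


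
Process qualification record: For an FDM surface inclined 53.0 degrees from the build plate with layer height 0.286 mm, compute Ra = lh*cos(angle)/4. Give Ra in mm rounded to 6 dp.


Ra = 0.286 * cos(53.0) / 4 = 0.04303 mm


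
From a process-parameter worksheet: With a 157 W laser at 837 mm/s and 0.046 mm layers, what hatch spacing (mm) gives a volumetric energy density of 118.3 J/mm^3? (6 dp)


h = 157 / (118.3*837*0.046) = 0.034469 mm


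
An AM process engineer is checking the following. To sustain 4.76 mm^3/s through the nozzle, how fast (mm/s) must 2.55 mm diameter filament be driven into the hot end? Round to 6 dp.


A = pi*(2.55/2)^2 = 5.107052
v = 4.76 / 5.107052 = 0.932045 mm/s


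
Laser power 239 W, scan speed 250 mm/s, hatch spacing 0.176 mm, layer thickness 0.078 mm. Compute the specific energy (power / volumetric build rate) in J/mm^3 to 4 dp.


Build rate = 250 * 0.176 * 0.078 = 3.432 mm^3/s
SE = 239 / 3.432 = 69.6387 J/mm^3


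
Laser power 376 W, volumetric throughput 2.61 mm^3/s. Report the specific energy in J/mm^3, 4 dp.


SE = 376 / 2.61 = 144.0613 J/mm^3


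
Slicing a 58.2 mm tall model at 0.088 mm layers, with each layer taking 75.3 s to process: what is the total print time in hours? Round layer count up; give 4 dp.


Layers = ceil(58.2/0.088) = 662
t = 662 * 75.3 / 3600 = 13.8468 hrs


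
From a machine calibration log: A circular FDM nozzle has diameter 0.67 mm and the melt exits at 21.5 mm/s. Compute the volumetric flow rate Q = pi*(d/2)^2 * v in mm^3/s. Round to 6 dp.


A = pi*(0.67/2)^2 = 0.35256524 mm^2
Q = 0.35256524 * 21.5 = 7.580153 mm^3/s


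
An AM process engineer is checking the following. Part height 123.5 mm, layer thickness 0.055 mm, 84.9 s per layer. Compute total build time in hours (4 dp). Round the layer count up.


Layers = ceil(123.5/0.055) = 2246
t = 2246 * 84.9 / 3600 = 52.9682 hrs


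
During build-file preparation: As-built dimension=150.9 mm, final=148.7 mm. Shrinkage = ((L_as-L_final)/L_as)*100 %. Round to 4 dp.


Shrinkage = ((150.9-148.7)/150.9)*100 = 1.4579 %


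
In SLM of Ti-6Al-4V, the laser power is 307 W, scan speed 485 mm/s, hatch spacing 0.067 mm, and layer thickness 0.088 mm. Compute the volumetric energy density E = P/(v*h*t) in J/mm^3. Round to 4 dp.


E = 307 / (485*0.067*0.088) = 107.3592 J/mm^3


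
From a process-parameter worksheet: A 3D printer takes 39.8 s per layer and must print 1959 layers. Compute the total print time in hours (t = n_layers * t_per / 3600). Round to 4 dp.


t = 1959 * 39.8 / 3600 = 21.6578 hrs


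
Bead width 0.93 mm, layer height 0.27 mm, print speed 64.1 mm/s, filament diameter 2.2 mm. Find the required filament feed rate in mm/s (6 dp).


Q = 0.93 * 0.27 * 64.1 = 16.09551 mm^3/s
A_fil = pi*(2.2/2)^2 = 3.80132711 mm^2
v_feed = 16.09551 / 3.80132711 = 4.234182 mm/s


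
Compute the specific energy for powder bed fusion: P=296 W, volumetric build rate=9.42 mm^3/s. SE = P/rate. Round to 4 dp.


SE = 296 / 9.42 = 31.4225 J/mm^3


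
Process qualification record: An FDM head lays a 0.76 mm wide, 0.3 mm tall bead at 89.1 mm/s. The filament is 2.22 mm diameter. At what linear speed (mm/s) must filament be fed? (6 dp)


Q = 0.76 * 0.3 * 89.1 = 20.3148 mm^3/s
A_fil = pi*(2.22/2)^2 = 3.87075631 mm^2
v_feed = 20.3148 / 3.87075631 = 5.248277 mm/s


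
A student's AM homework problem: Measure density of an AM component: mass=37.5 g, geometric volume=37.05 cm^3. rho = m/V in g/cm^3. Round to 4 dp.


rho = 37.5 / 37.05 = 1.0121 g/cm^3


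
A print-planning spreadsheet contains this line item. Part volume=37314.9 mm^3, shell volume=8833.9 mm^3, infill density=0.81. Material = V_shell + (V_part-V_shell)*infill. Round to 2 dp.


V_infill = (37314.9 - 8833.9) * 0.81 = 23069.61
V_total = 8833.9 + 23069.61 = 31903.51 mm^3


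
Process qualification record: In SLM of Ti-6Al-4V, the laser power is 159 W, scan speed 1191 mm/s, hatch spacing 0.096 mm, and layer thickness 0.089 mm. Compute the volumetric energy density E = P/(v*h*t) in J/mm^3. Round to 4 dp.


E = 159 / (1191*0.096*0.089) = 15.6251 J/mm^3


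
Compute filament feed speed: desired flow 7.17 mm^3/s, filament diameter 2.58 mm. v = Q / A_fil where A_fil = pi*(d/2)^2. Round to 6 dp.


A = pi*(2.58/2)^2 = 5.227924
v = 7.17 / 5.227924 = 1.371481 mm/s


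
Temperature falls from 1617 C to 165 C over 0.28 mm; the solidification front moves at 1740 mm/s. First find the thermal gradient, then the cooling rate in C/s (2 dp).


G = (1617-165)/0.28 = 5185.71428571 C/mm
CR = 5185.71428571 * 1740 = 9023142.86 C/s


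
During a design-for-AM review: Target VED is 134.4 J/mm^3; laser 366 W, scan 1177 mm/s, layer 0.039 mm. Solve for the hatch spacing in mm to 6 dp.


h = 366 / (134.4*1177*0.039) = 0.059325 mm


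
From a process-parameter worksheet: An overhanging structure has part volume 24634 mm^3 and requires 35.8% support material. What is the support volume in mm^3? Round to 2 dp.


V_support = 24634 * 0.358 = 8818.97 mm^3


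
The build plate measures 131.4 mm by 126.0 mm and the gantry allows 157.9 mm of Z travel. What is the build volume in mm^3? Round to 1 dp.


V = 131.4 * 126.0 * 157.9 = 2614255.6 mm^3


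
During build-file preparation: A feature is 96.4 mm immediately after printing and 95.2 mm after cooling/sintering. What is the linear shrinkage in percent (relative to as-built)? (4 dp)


Shrinkage = ((96.4-95.2)/96.4)*100 = 1.2448 %


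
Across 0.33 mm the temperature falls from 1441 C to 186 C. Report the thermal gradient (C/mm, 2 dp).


G = (1441-186)/0.33 = 3803.03 C/mm


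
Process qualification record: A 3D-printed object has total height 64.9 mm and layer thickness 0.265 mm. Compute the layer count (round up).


Layers = ceil(64.9/0.265) = 245


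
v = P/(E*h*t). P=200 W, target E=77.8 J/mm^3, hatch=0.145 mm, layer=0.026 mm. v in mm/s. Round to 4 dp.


v = 200 / (77.8*0.145*0.026) = 681.8817 mm/s


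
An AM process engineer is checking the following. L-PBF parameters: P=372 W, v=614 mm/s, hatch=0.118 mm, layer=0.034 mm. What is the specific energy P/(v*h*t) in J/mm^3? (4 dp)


Build rate = 614 * 0.118 * 0.034 = 2.463368 mm^3/s
SE = 372 / 2.463368 = 151.0128 J/mm^3


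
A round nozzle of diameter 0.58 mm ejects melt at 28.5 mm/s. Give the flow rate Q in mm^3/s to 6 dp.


A = pi*(0.58/2)^2 = 0.26420794 mm^2
Q = 0.26420794 * 28.5 = 7.529926 mm^3/s


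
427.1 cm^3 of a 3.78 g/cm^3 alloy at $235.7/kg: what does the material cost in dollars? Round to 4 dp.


Mass = 427.1*3.78/1000 = 1.614438 kg
Cost = 1.614438 * 235.7 = 380.523 $


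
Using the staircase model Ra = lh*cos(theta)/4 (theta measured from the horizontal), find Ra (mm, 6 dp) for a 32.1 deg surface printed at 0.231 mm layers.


Ra = 0.231 * cos(32.1) / 4 = 0.048921 mm


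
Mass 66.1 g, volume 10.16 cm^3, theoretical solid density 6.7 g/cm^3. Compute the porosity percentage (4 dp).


rho_part = 66.1 / 10.16 = 6.50590551 g/cm^3
Porosity = (1 - 6.50590551/6.7)*100 = 2.8969 %


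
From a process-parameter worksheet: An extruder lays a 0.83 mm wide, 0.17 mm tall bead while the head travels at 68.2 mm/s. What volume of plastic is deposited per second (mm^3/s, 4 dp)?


Rate = 0.83 * 0.17 * 68.2 = 9.623 mm^3/s


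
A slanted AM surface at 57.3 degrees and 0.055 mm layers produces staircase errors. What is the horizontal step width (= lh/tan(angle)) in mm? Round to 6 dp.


step = 0.055 / tan(57.3) = 0.035309 mm


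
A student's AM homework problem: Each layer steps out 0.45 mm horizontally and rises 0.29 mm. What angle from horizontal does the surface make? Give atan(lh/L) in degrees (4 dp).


angle = atan(0.29/0.45) = 32.7995 degrees


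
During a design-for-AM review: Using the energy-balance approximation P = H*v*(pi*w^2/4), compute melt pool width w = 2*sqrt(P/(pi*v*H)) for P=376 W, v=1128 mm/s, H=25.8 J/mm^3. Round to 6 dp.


w = 2*sqrt(376/(pi*1128*25.8)) = 0.128258 mm


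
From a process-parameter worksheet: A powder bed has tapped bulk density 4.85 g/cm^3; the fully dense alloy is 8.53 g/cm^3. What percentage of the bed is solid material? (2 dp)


Packing = (4.85/8.53)*100 = 56.86 %


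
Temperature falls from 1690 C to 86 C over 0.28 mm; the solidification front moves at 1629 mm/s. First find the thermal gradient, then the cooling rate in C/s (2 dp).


G = (1690-86)/0.28 = 5728.57142857 C/mm
CR = 5728.57142857 * 1629 = 9331842.86 C/s


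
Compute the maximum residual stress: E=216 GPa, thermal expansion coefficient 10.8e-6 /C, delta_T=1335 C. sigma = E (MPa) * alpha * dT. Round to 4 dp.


sigma = 216*1000 * 10.8e-6 * 1335 = 3114.288 MPa


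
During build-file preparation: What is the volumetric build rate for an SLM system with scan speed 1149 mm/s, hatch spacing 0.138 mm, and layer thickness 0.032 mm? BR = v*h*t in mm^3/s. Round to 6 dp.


Rate = 1149 * 0.138 * 0.032 = 5.073984 mm^3/s


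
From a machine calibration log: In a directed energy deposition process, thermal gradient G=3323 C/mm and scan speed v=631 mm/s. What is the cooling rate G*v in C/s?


CR = 3323 * 631 = 2096813 C/s


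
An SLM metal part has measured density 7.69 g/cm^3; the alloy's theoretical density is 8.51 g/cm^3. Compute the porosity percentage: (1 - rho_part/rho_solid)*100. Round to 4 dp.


Porosity = (1-7.69/8.51)*100 = 9.6357 %


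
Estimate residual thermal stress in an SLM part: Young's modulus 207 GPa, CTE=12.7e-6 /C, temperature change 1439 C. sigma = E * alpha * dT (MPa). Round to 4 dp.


sigma = 207*1000 * 12.7e-6 * 1439 = 3782.9871 MPa


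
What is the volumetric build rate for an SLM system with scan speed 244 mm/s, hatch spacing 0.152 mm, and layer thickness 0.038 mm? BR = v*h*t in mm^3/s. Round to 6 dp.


Rate = 244 * 0.152 * 0.038 = 1.409344 mm^3/s


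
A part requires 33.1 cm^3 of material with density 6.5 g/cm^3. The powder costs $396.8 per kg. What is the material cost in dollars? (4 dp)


Mass = 33.1*6.5/1000 = 0.21515 kg
Cost = 0.21515 * 396.8 = 85.3715 $


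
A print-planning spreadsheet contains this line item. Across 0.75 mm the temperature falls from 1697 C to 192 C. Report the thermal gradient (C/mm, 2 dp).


G = (1697-192)/0.75 = 2006.67 C/mm


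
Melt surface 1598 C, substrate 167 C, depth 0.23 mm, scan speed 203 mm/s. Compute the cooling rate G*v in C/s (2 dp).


G = (1598-167)/0.23 = 6221.73913043 C/mm
CR = 6221.73913043 * 203 = 1263013.04 C/s


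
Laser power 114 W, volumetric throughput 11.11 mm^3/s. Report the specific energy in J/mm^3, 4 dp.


SE = 114 / 11.11 = 10.261 J/mm^3


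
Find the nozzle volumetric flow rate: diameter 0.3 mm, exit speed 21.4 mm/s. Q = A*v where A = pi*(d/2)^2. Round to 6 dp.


A = pi*(0.3/2)^2 = 0.07068583 mm^2
Q = 0.07068583 * 21.4 = 1.512677 mm^3/s


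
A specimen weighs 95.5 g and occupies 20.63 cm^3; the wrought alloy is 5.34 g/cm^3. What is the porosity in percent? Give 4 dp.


rho_part = 95.5 / 20.63 = 4.6291808 g/cm^3
Porosity = (1 - 4.6291808/5.34)*100 = 13.3112 %


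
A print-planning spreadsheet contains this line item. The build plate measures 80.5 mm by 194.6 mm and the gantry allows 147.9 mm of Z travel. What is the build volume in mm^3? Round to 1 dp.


V = 80.5 * 194.6 * 147.9 = 2316897.9 mm^3


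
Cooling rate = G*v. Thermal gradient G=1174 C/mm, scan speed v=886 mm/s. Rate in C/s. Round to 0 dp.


CR = 1174 * 886 = 1040164 C/s


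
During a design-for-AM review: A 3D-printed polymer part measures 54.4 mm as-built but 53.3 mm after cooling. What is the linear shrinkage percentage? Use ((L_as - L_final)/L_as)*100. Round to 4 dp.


Shrinkage = ((54.4-53.3)/54.4)*100 = 2.0221 %


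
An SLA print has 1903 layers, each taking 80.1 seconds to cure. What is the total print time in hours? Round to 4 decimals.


t = 1903 * 80.1 / 3600 = 42.3418 hrs


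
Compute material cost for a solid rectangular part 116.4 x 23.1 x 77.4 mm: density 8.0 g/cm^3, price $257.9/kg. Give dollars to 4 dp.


V = 116.4 * 23.1 * 77.4 = 208116.216 mm^3 = 208.116216 cm^3
Mass = 208.116216 * 8.0 / 1000 = 1.66492973 kg
Cost = 1.66492973 * 257.9 = 429.3854 $


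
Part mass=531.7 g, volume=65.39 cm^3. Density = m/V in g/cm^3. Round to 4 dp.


rho = 531.7 / 65.39 = 8.1312 g/cm^3


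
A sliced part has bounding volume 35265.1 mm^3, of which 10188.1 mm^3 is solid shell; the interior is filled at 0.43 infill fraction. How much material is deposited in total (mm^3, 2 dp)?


V_infill = (35265.1 - 10188.1) * 0.43 = 10783.11
V_total = 10188.1 + 10783.11 = 20971.21 mm^3


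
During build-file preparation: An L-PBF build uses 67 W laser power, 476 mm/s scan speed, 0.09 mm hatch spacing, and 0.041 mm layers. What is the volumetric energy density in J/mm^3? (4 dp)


E = 67 / (476*0.09*0.041) = 38.1453 J/mm^3


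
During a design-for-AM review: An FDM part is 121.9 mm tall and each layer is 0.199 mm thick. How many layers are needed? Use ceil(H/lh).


Layers = ceil(121.9/0.199) = 613


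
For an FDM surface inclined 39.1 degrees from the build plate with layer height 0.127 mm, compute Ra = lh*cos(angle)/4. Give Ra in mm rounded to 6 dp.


Ra = 0.127 * cos(39.1) / 4 = 0.024639 mm


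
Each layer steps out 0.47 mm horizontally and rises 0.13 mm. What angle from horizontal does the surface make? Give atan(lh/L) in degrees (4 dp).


angle = atan(0.13/0.47) = 15.4612 degrees


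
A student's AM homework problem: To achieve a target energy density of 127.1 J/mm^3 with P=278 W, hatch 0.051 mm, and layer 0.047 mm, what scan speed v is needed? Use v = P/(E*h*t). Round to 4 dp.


v = 278 / (127.1*0.051*0.047) = 912.4965 mm/s


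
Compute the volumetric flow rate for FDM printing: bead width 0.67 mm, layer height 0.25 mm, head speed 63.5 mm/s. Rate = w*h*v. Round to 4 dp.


Rate = 0.67 * 0.25 * 63.5 = 10.6363 mm^3/s


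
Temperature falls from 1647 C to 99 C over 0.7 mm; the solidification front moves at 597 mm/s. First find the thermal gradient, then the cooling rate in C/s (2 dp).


G = (1647-99)/0.7 = 2211.42857143 C/mm
CR = 2211.42857143 * 597 = 1320222.86 C/s


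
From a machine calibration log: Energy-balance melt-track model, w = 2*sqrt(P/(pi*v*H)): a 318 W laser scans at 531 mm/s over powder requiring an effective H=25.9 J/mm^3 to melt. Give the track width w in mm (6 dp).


w = 2*sqrt(318/(pi*531*25.9)) = 0.171582 mm


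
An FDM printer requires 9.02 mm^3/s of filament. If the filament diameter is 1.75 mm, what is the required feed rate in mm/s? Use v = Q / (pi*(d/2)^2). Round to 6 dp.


A = pi*(1.75/2)^2 = 2.405282
v = 9.02 / 2.405282 = 3.75008 mm/s


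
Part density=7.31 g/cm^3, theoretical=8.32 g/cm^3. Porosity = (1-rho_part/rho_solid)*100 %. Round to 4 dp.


Porosity = (1-7.31/8.32)*100 = 12.1394 %


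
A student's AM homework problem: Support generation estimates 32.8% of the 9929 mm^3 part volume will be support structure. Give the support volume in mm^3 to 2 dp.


V_support = 9929 * 0.328 = 3256.71 mm^3


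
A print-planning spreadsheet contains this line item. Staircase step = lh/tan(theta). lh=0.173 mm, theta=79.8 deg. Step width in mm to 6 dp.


step = 0.173 / tan(79.8) = 0.031128 mm


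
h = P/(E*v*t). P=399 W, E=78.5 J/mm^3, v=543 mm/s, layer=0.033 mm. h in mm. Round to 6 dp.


h = 399 / (78.5*543*0.033) = 0.283654 mm


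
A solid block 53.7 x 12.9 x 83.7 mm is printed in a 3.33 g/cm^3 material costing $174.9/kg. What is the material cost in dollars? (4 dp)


V = 53.7 * 12.9 * 83.7 = 57981.501 mm^3 = 57.981501 cm^3
Mass = 57.981501 * 3.33 / 1000 = 0.1930784 kg
Cost = 0.1930784 * 174.9 = 33.7694 $


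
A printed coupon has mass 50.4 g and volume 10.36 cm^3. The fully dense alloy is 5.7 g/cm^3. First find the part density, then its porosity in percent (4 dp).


rho_part = 50.4 / 10.36 = 4.86486486 g/cm^3
Porosity = (1 - 4.86486486/5.7)*100 = 14.6515 %


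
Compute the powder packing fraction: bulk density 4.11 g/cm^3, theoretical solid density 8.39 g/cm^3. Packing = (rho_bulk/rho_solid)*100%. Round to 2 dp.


Packing = (4.11/8.39)*100 = 48.99 %
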